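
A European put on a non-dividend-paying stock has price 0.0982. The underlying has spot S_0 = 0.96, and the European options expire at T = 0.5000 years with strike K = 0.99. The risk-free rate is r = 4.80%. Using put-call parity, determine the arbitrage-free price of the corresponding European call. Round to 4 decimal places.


Answer: Call price = 0.0917

Derivation:
Put-call parity: C - P = S_0 * exp(-qT) - K * exp(-rT).
S_0 * exp(-qT) = 0.9600 * 1.00000000 = 0.96000000
K * exp(-rT) = 0.9900 * 0.97628571 = 0.96652285
C = P + S*exp(-qT) - K*exp(-rT)
C = 0.0982 + 0.96000000 - 0.96652285 = 0.0917


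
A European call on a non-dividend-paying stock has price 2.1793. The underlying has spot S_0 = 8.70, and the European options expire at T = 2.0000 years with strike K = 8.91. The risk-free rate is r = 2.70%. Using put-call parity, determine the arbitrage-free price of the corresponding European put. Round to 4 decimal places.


Answer: Put price = 1.9209

Derivation:
Put-call parity: C - P = S_0 * exp(-qT) - K * exp(-rT).
S_0 * exp(-qT) = 8.7000 * 1.00000000 = 8.70000000
K * exp(-rT) = 8.9100 * 0.94743211 = 8.44162007
P = C - S*exp(-qT) + K*exp(-rT)
P = 2.1793 - 8.70000000 + 8.44162007 = 1.9209


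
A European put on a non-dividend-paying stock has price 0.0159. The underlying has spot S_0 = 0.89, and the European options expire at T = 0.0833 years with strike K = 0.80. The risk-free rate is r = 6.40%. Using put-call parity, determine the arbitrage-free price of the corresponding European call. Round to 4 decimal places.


Put-call parity: C - P = S_0 * exp(-qT) - K * exp(-rT).
S_0 * exp(-qT) = 0.8900 * 1.00000000 = 0.89000000
K * exp(-rT) = 0.8000 * 0.99468299 = 0.79574639
C = P + S*exp(-qT) - K*exp(-rT)
C = 0.0159 + 0.89000000 - 0.79574639 = 0.1102

Answer: Call price = 0.1102


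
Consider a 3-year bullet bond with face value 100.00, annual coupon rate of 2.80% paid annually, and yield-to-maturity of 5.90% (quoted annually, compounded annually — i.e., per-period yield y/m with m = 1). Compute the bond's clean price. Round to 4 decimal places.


Coupon per period c = face * coupon_rate / m = 2.800000
Periods per year m = 1; per-period yield y/m = 0.059000
Number of cashflows N = 3
Cashflows (t years, CF_t, discount factor 1/(1+y/m)^(m*t), PV):
  t = 1.0000: CF_t = 2.800000, DF = 0.944287, PV = 2.644004
  t = 2.0000: CF_t = 2.800000, DF = 0.891678, PV = 2.496699
  t = 3.0000: CF_t = 102.800000, DF = 0.842000, PV = 86.557606
Price P = sum_t PV_t = 91.698308

Answer: Price = 91.6983


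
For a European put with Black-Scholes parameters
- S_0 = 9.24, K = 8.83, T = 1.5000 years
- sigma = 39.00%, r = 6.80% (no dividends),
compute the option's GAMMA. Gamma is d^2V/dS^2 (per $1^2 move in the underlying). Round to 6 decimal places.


Answer: Gamma = 0.077815

Derivation:
d1 = 0.5473915993; d2 = 0.0697410995
phi(d1) = 0.3434350340; exp(-qT) = 1.0000000000; exp(-rT) = 0.9030295517
Gamma = exp(-qT) * phi(d1) / (S * sigma * sqrt(T)) = 1.0000000000 * 0.3434350340 / (9.2400 * 0.3900 * 1.2247448714) = 0.077815


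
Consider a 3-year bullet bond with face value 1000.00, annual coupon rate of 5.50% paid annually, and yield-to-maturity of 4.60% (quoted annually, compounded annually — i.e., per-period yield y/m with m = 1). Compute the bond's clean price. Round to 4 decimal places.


Coupon per period c = face * coupon_rate / m = 55.000000
Periods per year m = 1; per-period yield y/m = 0.046000
Number of cashflows N = 3
Cashflows (t years, CF_t, discount factor 1/(1+y/m)^(m*t), PV):
  t = 1.0000: CF_t = 55.000000, DF = 0.956023, PV = 52.581262
  t = 2.0000: CF_t = 55.000000, DF = 0.913980, PV = 50.268893
  t = 3.0000: CF_t = 1055.000000, DF = 0.873786, PV = 921.843942
Price P = sum_t PV_t = 1024.694097

Answer: Price = 1024.6941


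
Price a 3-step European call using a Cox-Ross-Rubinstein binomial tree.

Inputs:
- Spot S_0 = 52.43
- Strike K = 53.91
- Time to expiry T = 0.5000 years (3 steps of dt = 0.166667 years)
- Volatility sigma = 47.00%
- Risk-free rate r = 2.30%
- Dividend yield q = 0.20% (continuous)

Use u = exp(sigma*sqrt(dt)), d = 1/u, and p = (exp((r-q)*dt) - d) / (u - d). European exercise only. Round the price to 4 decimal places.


Answer: Price = V(0,0) = 7.0818

Derivation:
dt = T/N = 0.166667
u = exp(sigma*sqrt(dt)) = 1.211521; d = 1/u = 0.825409
p = (exp((r-q)*dt) - d) / (u - d) = 0.461258
Discount per step: exp(-r*dt) = 0.996174
Stock lattice S(k, i) with i counting down-moves:
  k=0: S(0,0) = 52.4300
  k=1: S(1,0) = 63.5201; S(1,1) = 43.2762
  k=2: S(2,0) = 76.9559; S(2,1) = 52.4300; S(2,2) = 35.7205
  k=3: S(3,0) = 93.2337; S(3,1) = 63.5201; S(3,2) = 43.2762; S(3,3) = 29.4840
Terminal payoffs V(N, i) = max(S_T - K, 0):
  V(3,0) = 39.323681; V(3,1) = 9.610052; V(3,2) = 0.000000; V(3,3) = 0.000000
Backward induction: V(k, i) = exp(-r*dt) * [p * V(k+1, i) + (1-p) * V(k+1, i+1)].
  V(2,0) = exp(-r*dt) * [p*39.323681 + (1-p)*9.610052] = 23.226497
  V(2,1) = exp(-r*dt) * [p*9.610052 + (1-p)*0.000000] = 4.415755
  V(2,2) = exp(-r*dt) * [p*0.000000 + (1-p)*0.000000] = 0.000000
  V(1,0) = exp(-r*dt) * [p*23.226497 + (1-p)*4.415755] = 13.042270
  V(1,1) = exp(-r*dt) * [p*4.415755 + (1-p)*0.000000] = 2.029010
  V(0,0) = exp(-r*dt) * [p*13.042270 + (1-p)*2.029010] = 7.081766


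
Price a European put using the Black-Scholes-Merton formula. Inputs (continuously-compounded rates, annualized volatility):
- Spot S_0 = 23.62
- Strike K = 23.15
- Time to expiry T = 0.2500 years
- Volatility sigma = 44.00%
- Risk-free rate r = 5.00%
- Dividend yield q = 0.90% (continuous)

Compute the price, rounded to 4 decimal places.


d1 = (ln(S/K) + (r - q + 0.5*sigma^2) * T) / (sigma * sqrt(T)) = 0.24795014
d2 = d1 - sigma * sqrt(T) = 0.02795014
exp(-rT) = 0.98757780; exp(-qT) = 0.99775253
P = K * exp(-rT) * N(-d2) - S_0 * exp(-qT) * N(-d1)
N(-d1) = 0.40208649; N(-d2) = 0.48885096
P = 23.1500 * 0.98757780 * 0.48885096 - 23.6200 * 0.99775253 * 0.40208649 = 1.7004

Answer: Price = 1.7004


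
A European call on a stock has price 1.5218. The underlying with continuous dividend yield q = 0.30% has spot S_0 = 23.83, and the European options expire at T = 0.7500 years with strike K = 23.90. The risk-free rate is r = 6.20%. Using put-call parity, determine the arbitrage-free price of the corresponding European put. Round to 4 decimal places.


Put-call parity: C - P = S_0 * exp(-qT) - K * exp(-rT).
S_0 * exp(-qT) = 23.8300 * 0.99775253 = 23.77644277
K * exp(-rT) = 23.9000 * 0.95456456 = 22.81409300
P = C - S*exp(-qT) + K*exp(-rT)
P = 1.5218 - 23.77644277 + 22.81409300 = 0.5595

Answer: Put price = 0.5595


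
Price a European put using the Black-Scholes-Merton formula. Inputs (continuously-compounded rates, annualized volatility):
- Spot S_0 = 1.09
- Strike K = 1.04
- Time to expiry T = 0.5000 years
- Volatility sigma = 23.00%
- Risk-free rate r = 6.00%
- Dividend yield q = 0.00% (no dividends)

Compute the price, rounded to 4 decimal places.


Answer: Price = 0.0351

Derivation:
d1 = (ln(S/K) + (r - q + 0.5*sigma^2) * T) / (sigma * sqrt(T)) = 0.55450689
d2 = d1 - sigma * sqrt(T) = 0.39187233
exp(-rT) = 0.97044553; exp(-qT) = 1.00000000
P = K * exp(-rT) * N(-d2) - S_0 * exp(-qT) * N(-d1)
N(-d1) = 0.28961600; N(-d2) = 0.34757628
P = 1.0400 * 0.97044553 * 0.34757628 - 1.0900 * 1.00000000 * 0.28961600 = 0.0351


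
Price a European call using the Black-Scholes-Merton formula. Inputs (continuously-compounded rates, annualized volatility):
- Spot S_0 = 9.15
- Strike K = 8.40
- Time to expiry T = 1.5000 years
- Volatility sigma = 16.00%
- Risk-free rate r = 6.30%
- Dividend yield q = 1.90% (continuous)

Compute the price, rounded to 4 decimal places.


Answer: Price = 1.4533

Derivation:
d1 = (ln(S/K) + (r - q + 0.5*sigma^2) * T) / (sigma * sqrt(T)) = 0.87121294
d2 = d1 - sigma * sqrt(T) = 0.67525376
exp(-rT) = 0.90982773; exp(-qT) = 0.97190229
C = S_0 * exp(-qT) * N(d1) - K * exp(-rT) * N(d2)
N(d1) = 0.80818105; N(d2) = 0.75024272
C = 9.1500 * 0.97190229 * 0.80818105 - 8.4000 * 0.90982773 * 0.75024272 = 1.4533


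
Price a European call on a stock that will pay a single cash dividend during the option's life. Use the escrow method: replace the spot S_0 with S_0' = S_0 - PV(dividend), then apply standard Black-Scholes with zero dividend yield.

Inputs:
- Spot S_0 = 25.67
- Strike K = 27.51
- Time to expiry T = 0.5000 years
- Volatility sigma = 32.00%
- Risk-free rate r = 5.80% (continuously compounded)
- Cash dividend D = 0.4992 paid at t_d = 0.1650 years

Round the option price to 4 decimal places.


PV(D) = D * exp(-r * t_d) = 0.4992 * 0.99047565 = 0.49444544
S_0' = S_0 - PV(D) = 25.6700 - 0.49444544 = 25.17555456
d1 = (ln(S_0'/K) + (r + sigma^2/2)*T) / (sigma*sqrt(T)) = -0.15059655
d2 = d1 - sigma*sqrt(T) = -0.37687072
exp(-rT) = 0.97141646
N(d1) = 0.44014699; N(d2) = 0.35313484
C = S_0' * N(d1) - K * exp(-rT) * N(d2) = 25.17555456 * 0.44014699 - 27.5100 * 0.97141646 * 0.35313484 = 1.6439

Answer: Price = 1.6439


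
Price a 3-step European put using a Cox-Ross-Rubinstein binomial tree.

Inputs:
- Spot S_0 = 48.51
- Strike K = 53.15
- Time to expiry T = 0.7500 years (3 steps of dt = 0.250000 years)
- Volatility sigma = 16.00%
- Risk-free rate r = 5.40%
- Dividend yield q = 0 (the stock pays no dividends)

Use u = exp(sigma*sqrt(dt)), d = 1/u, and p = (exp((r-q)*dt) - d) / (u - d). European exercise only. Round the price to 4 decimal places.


dt = T/N = 0.250000
u = exp(sigma*sqrt(dt)) = 1.083287; d = 1/u = 0.923116
p = (exp((r-q)*dt) - d) / (u - d) = 0.564867
Discount per step: exp(-r*dt) = 0.986591
Stock lattice S(k, i) with i counting down-moves:
  k=0: S(0,0) = 48.5100
  k=1: S(1,0) = 52.5503; S(1,1) = 44.7804
  k=2: S(2,0) = 56.9270; S(2,1) = 48.5100; S(2,2) = 41.3375
  k=3: S(3,0) = 61.6683; S(3,1) = 52.5503; S(3,2) = 44.7804; S(3,3) = 38.1593
Terminal payoffs V(N, i) = max(K - S_T, 0):
  V(3,0) = 0.000000; V(3,1) = 0.599744; V(3,2) = 8.369626; V(3,3) = 14.990682
Backward induction: V(k, i) = exp(-r*dt) * [p * V(k+1, i) + (1-p) * V(k+1, i+1)].
  V(2,0) = exp(-r*dt) * [p*0.000000 + (1-p)*0.599744] = 0.257469
  V(2,1) = exp(-r*dt) * [p*0.599744 + (1-p)*8.369626] = 3.927297
  V(2,2) = exp(-r*dt) * [p*8.369626 + (1-p)*14.990682] = 11.099801
  V(1,0) = exp(-r*dt) * [p*0.257469 + (1-p)*3.927297] = 1.829466
  V(1,1) = exp(-r*dt) * [p*3.927297 + (1-p)*11.099801] = 6.953776
  V(0,0) = exp(-r*dt) * [p*1.829466 + (1-p)*6.953776] = 4.004790

Answer: Price = V(0,0) = 4.0048


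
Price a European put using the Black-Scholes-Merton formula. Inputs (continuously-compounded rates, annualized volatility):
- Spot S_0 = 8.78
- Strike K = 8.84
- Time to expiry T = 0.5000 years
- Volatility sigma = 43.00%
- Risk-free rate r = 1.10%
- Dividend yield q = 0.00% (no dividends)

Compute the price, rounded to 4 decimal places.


Answer: Price = 1.0674

Derivation:
d1 = (ln(S/K) + (r - q + 0.5*sigma^2) * T) / (sigma * sqrt(T)) = 0.14771800
d2 = d1 - sigma * sqrt(T) = -0.15633792
exp(-rT) = 0.99451510; exp(-qT) = 1.00000000
P = K * exp(-rT) * N(-d2) - S_0 * exp(-qT) * N(-d1)
N(-d1) = 0.44128266; N(-d2) = 0.56211667
P = 8.8400 * 0.99451510 * 0.56211667 - 8.7800 * 1.00000000 * 0.44128266 = 1.0674


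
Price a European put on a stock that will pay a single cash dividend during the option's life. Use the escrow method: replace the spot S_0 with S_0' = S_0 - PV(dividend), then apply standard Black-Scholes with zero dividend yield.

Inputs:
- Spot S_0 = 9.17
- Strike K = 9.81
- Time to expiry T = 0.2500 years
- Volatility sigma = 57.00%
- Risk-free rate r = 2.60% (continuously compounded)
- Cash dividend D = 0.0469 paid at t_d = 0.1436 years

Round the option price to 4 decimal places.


PV(D) = D * exp(-r * t_d) = 0.0469 * 0.99627336 = 0.04672522
S_0' = S_0 - PV(D) = 9.1700 - 0.04672522 = 9.12327478
d1 = (ln(S_0'/K) + (r + sigma^2/2)*T) / (sigma*sqrt(T)) = -0.08933669
d2 = d1 - sigma*sqrt(T) = -0.37433669
exp(-rT) = 0.99352108
N(-d1) = 0.53559283; N(-d2) = 0.64592308
P = K * exp(-rT) * N(-d2) - S_0' * N(-d1) = 9.8100 * 0.99352108 * 0.64592308 - 9.12327478 * 0.53559283 = 1.4091

Answer: Price = 1.4091


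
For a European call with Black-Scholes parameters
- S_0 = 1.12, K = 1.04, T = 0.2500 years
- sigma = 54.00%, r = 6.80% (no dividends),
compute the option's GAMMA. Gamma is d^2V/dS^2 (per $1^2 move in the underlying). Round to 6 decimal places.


d1 = 0.4724369339; d2 = 0.2024369339
phi(d1) = 0.3568153487; exp(-qT) = 1.0000000000; exp(-rT) = 0.9831436846
Gamma = exp(-qT) * phi(d1) / (S * sigma * sqrt(T)) = 1.0000000000 * 0.3568153487 / (1.1200 * 0.5400 * 0.5000000000) = 1.179945

Answer: Gamma = 1.179945


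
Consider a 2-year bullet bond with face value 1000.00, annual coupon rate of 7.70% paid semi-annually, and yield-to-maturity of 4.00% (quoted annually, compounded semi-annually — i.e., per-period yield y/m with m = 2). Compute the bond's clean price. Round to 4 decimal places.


Answer: Price = 1070.4430

Derivation:
Coupon per period c = face * coupon_rate / m = 38.500000
Periods per year m = 2; per-period yield y/m = 0.020000
Number of cashflows N = 4
Cashflows (t years, CF_t, discount factor 1/(1+y/m)^(m*t), PV):
  t = 0.5000: CF_t = 38.500000, DF = 0.980392, PV = 37.745098
  t = 1.0000: CF_t = 38.500000, DF = 0.961169, PV = 37.004998
  t = 1.5000: CF_t = 38.500000, DF = 0.942322, PV = 36.279410
  t = 2.0000: CF_t = 1038.500000, DF = 0.923845, PV = 959.413475
Price P = sum_t PV_t = 1070.442981


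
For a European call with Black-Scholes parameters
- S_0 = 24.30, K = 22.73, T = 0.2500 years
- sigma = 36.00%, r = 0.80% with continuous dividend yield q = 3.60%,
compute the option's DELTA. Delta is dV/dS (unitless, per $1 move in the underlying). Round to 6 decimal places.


Answer: Delta = 0.657605

Derivation:
d1 = 0.4221706249; d2 = 0.2421706249
phi(d1) = 0.3649289684; exp(-qT) = 0.9910403788; exp(-rT) = 0.9980019987
N(d1) = 0.6635497595
Delta = exp(-qT) * N(d1) = 0.9910403788 * 0.6635497595 = 0.657605


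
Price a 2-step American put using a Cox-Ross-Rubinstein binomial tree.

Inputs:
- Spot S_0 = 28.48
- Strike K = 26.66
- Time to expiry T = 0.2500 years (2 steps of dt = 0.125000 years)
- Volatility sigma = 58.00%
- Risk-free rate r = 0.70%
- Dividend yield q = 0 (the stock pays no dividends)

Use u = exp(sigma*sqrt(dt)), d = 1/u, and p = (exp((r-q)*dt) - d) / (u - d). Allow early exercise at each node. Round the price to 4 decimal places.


dt = T/N = 0.125000
u = exp(sigma*sqrt(dt)) = 1.227600; d = 1/u = 0.814598
p = (exp((r-q)*dt) - d) / (u - d) = 0.451033
Discount per step: exp(-r*dt) = 0.999125
Stock lattice S(k, i) with i counting down-moves:
  k=0: S(0,0) = 28.4800
  k=1: S(1,0) = 34.9620; S(1,1) = 23.1997
  k=2: S(2,0) = 42.9194; S(2,1) = 28.4800; S(2,2) = 18.8985
Terminal payoffs V(N, i) = max(K - S_T, 0):
  V(2,0) = 0.000000; V(2,1) = 0.000000; V(2,2) = 7.761545
Backward induction: V(k, i) = exp(-r*dt) * [p * V(k+1, i) + (1-p) * V(k+1, i+1)]; then take max(V_cont, immediate exercise) for American.
  V(1,0) = exp(-r*dt) * [p*0.000000 + (1-p)*0.000000] = 0.000000; exercise = 0.000000; V(1,0) = max -> 0.000000
  V(1,1) = exp(-r*dt) * [p*0.000000 + (1-p)*7.761545] = 4.257104; exercise = 3.460259; V(1,1) = max -> 4.257104
  V(0,0) = exp(-r*dt) * [p*0.000000 + (1-p)*4.257104] = 2.334965; exercise = 0.000000; V(0,0) = max -> 2.334965

Answer: Price = V(0,0) = 2.3350


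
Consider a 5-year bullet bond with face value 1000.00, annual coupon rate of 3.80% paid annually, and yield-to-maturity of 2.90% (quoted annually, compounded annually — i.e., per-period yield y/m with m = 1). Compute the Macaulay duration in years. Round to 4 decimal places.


Answer: Macaulay duration = 4.6552 years

Derivation:
Coupon per period c = face * coupon_rate / m = 38.000000
Periods per year m = 1; per-period yield y/m = 0.029000
Number of cashflows N = 5
Cashflows (t years, CF_t, discount factor 1/(1+y/m)^(m*t), PV):
  t = 1.0000: CF_t = 38.000000, DF = 0.971817, PV = 36.929057
  t = 2.0000: CF_t = 38.000000, DF = 0.944429, PV = 35.888297
  t = 3.0000: CF_t = 38.000000, DF = 0.917812, PV = 34.876868
  t = 4.0000: CF_t = 38.000000, DF = 0.891946, PV = 33.893943
  t = 5.0000: CF_t = 1038.000000, DF = 0.866808, PV = 899.747150
Price P = sum_t PV_t = 1041.335315
Macaulay numerator sum_t t * PV_t:
  t * PV_t at t = 1.0000: 36.929057
  t * PV_t at t = 2.0000: 71.776593
  t * PV_t at t = 3.0000: 104.630603
  t * PV_t at t = 4.0000: 135.575773
  t * PV_t at t = 5.0000: 4498.735750
Macaulay duration D = (sum_t t * PV_t) / P = 4847.647777 / 1041.335315 = 4.655223


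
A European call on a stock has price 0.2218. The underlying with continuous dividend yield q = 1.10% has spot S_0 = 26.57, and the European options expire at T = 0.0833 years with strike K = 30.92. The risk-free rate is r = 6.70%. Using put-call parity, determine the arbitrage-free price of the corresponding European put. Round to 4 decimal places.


Put-call parity: C - P = S_0 * exp(-qT) - K * exp(-rT).
S_0 * exp(-qT) = 26.5700 * 0.99908412 = 26.54566506
K * exp(-rT) = 30.9200 * 0.99443445 = 30.74791305
P = C - S*exp(-qT) + K*exp(-rT)
P = 0.2218 - 26.54566506 + 30.74791305 = 4.4240

Answer: Put price = 4.4240


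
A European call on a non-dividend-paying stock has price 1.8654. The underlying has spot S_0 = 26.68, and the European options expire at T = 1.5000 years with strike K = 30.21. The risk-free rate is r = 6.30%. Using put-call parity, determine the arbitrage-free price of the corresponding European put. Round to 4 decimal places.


Answer: Put price = 2.6713

Derivation:
Put-call parity: C - P = S_0 * exp(-qT) - K * exp(-rT).
S_0 * exp(-qT) = 26.6800 * 1.00000000 = 26.68000000
K * exp(-rT) = 30.2100 * 0.90982773 = 27.48589586
P = C - S*exp(-qT) + K*exp(-rT)
P = 1.8654 - 26.68000000 + 27.48589586 = 2.6713


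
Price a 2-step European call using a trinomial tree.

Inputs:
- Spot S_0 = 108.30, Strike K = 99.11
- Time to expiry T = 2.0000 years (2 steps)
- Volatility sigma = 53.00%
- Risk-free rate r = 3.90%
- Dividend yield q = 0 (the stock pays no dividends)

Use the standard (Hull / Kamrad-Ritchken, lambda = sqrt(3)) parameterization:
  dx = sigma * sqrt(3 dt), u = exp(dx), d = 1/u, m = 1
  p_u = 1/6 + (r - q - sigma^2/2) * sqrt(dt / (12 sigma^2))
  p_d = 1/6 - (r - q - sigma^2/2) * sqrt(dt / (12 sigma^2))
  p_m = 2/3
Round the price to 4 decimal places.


Answer: Price = V(0,0) = 34.5045

Derivation:
dt = T/N = 1.000000; dx = sigma*sqrt(3*dt) = 0.917987
u = exp(dx) = 2.504244; d = 1/u = 0.399322
p_u = 0.111410, p_m = 0.666667, p_d = 0.221923
Discount per step: exp(-r*dt) = 0.961751
Stock lattice S(k, j) with j the centered position index:
  k=0: S(0,+0) = 108.3000
  k=1: S(1,-1) = 43.2466; S(1,+0) = 108.3000; S(1,+1) = 271.2096
  k=2: S(2,-2) = 17.2693; S(2,-1) = 43.2466; S(2,+0) = 108.3000; S(2,+1) = 271.2096; S(2,+2) = 679.1751
Terminal payoffs V(N, j) = max(S_T - K, 0):
  V(2,-2) = 0.000000; V(2,-1) = 0.000000; V(2,+0) = 9.190000; V(2,+1) = 172.099635; V(2,+2) = 580.065125
Backward induction: V(k, j) = exp(-r*dt) * [p_u * V(k+1, j+1) + p_m * V(k+1, j) + p_d * V(k+1, j-1)]
  V(1,-1) = exp(-r*dt) * [p_u*9.190000 + p_m*0.000000 + p_d*0.000000] = 0.984695
  V(1,+0) = exp(-r*dt) * [p_u*172.099635 + p_m*9.190000 + p_d*0.000000] = 24.332550
  V(1,+1) = exp(-r*dt) * [p_u*580.065125 + p_m*172.099635 + p_d*9.190000] = 174.459229
  V(0,+0) = exp(-r*dt) * [p_u*174.459229 + p_m*24.332550 + p_d*0.984695] = 34.504452


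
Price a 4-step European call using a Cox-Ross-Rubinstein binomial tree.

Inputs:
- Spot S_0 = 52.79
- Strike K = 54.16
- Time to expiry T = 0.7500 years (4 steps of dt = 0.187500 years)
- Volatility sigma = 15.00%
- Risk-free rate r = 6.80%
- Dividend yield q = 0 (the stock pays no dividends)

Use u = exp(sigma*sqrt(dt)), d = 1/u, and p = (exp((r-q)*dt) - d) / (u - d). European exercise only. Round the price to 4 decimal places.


Answer: Price = V(0,0) = 3.4304

Derivation:
dt = T/N = 0.187500
u = exp(sigma*sqrt(dt)) = 1.067108; d = 1/u = 0.937113
p = (exp((r-q)*dt) - d) / (u - d) = 0.582476
Discount per step: exp(-r*dt) = 0.987331
Stock lattice S(k, i) with i counting down-moves:
  k=0: S(0,0) = 52.7900
  k=1: S(1,0) = 56.3326; S(1,1) = 49.4702
  k=2: S(2,0) = 60.1130; S(2,1) = 52.7900; S(2,2) = 46.3591
  k=3: S(3,0) = 64.1470; S(3,1) = 56.3326; S(3,2) = 49.4702; S(3,3) = 43.4437
  k=4: S(4,0) = 68.4518; S(4,1) = 60.1130; S(4,2) = 52.7900; S(4,3) = 46.3591; S(4,4) = 40.7116
Terminal payoffs V(N, i) = max(S_T - K, 0):
  V(4,0) = 14.291769; V(4,1) = 5.952968; V(4,2) = 0.000000; V(4,3) = 0.000000; V(4,4) = 0.000000
Backward induction: V(k, i) = exp(-r*dt) * [p * V(k+1, i) + (1-p) * V(k+1, i+1)].
  V(3,0) = exp(-r*dt) * [p*14.291769 + (1-p)*5.952968] = 10.673167
  V(3,1) = exp(-r*dt) * [p*5.952968 + (1-p)*0.000000] = 3.423533
  V(3,2) = exp(-r*dt) * [p*0.000000 + (1-p)*0.000000] = 0.000000
  V(3,3) = exp(-r*dt) * [p*0.000000 + (1-p)*0.000000] = 0.000000
  V(2,0) = exp(-r*dt) * [p*10.673167 + (1-p)*3.423533] = 7.549401
  V(2,1) = exp(-r*dt) * [p*3.423533 + (1-p)*0.000000] = 1.968863
  V(2,2) = exp(-r*dt) * [p*0.000000 + (1-p)*0.000000] = 0.000000
  V(1,0) = exp(-r*dt) * [p*7.549401 + (1-p)*1.968863] = 5.153269
  V(1,1) = exp(-r*dt) * [p*1.968863 + (1-p)*0.000000] = 1.132287
  V(0,0) = exp(-r*dt) * [p*5.153269 + (1-p)*1.132287] = 3.430396


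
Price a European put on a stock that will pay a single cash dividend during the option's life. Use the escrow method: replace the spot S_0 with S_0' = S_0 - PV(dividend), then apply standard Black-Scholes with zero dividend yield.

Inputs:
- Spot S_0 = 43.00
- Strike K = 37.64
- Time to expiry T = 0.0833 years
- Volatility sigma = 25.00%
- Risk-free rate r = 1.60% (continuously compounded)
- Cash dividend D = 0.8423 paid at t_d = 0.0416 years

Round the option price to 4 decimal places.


Answer: Price = 0.0684

Derivation:
PV(D) = D * exp(-r * t_d) = 0.8423 * 0.99933462 = 0.84173955
S_0' = S_0 - PV(D) = 43.0000 - 0.84173955 = 42.15826045
d1 = (ln(S_0'/K) + (r + sigma^2/2)*T) / (sigma*sqrt(T)) = 1.62567129
d2 = d1 - sigma*sqrt(T) = 1.55351694
exp(-rT) = 0.99866809
N(-d1) = 0.05200980; N(-d2) = 0.06014984
P = K * exp(-rT) * N(-d2) - S_0' * N(-d1) = 37.6400 * 0.99866809 * 0.06014984 - 42.15826045 * 0.05200980 = 0.0684


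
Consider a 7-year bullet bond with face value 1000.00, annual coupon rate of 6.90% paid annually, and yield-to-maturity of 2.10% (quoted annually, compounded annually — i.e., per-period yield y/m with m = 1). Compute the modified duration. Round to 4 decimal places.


Coupon per period c = face * coupon_rate / m = 69.000000
Periods per year m = 1; per-period yield y/m = 0.021000
Number of cashflows N = 7
Cashflows (t years, CF_t, discount factor 1/(1+y/m)^(m*t), PV):
  t = 1.0000: CF_t = 69.000000, DF = 0.979432, PV = 67.580803
  t = 2.0000: CF_t = 69.000000, DF = 0.959287, PV = 66.190796
  t = 3.0000: CF_t = 69.000000, DF = 0.939556, PV = 64.829379
  t = 4.0000: CF_t = 69.000000, DF = 0.920231, PV = 63.495964
  t = 5.0000: CF_t = 69.000000, DF = 0.901304, PV = 62.189975
  t = 6.0000: CF_t = 69.000000, DF = 0.882766, PV = 60.910847
  t = 7.0000: CF_t = 1069.000000, DF = 0.864609, PV = 924.267135
Price P = sum_t PV_t = 1309.464900
First compute Macaulay numerator sum_t t * PV_t:
  t * PV_t at t = 1.0000: 67.580803
  t * PV_t at t = 2.0000: 132.381593
  t * PV_t at t = 3.0000: 194.488138
  t * PV_t at t = 4.0000: 253.983857
  t * PV_t at t = 5.0000: 310.949874
  t * PV_t at t = 6.0000: 365.465082
  t * PV_t at t = 7.0000: 6469.869943
Macaulay duration D = 7794.719290 / 1309.464900 = 5.952599
Modified duration = D / (1 + y/m) = 5.952599 / (1 + 0.021000) = 5.830165

Answer: Modified duration = 5.8302


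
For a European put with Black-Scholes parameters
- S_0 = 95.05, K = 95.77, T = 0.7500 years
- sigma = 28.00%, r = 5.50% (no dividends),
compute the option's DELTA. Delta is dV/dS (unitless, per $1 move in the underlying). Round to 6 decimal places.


Answer: Delta = -0.397341

Derivation:
d1 = 0.2602348001; d2 = 0.0177476871
phi(d1) = 0.3856598141; exp(-qT) = 1.0000000000; exp(-rT) = 0.9595892027
N(-d1) = 0.3973413311
Delta = -exp(-qT) * N(-d1) = -1.0000000000 * 0.3973413311 = -0.397341


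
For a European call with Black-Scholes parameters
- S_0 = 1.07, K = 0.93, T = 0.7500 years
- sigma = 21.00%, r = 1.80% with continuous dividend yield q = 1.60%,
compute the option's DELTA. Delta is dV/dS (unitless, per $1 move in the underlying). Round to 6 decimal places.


Answer: Delta = 0.798279

Derivation:
d1 = 0.8702419375; d2 = 0.6883766027
phi(d1) = 0.2731869149; exp(-qT) = 0.9880717129; exp(-rT) = 0.9865907163
N(d1) = 0.8079158990
Delta = exp(-qT) * N(d1) = 0.9880717129 * 0.8079158990 = 0.798279


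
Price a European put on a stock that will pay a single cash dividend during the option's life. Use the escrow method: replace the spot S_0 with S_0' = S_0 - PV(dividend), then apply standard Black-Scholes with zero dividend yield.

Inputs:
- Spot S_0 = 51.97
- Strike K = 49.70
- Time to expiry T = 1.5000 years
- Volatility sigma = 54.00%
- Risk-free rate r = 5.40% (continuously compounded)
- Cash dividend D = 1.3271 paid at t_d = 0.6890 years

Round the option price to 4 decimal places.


Answer: Price = 10.2157

Derivation:
PV(D) = D * exp(-r * t_d) = 1.3271 * 0.96347764 = 1.27863117
S_0' = S_0 - PV(D) = 51.9700 - 1.27863117 = 50.69136883
d1 = (ln(S_0'/K) + (r + sigma^2/2)*T) / (sigma*sqrt(T)) = 0.48301930
d2 = d1 - sigma*sqrt(T) = -0.17834293
exp(-rT) = 0.92219369
N(-d1) = 0.31454102; N(-d2) = 0.57077317
P = K * exp(-rT) * N(-d2) - S_0' * N(-d1) = 49.7000 * 0.92219369 * 0.57077317 - 50.69136883 * 0.31454102 = 10.2157


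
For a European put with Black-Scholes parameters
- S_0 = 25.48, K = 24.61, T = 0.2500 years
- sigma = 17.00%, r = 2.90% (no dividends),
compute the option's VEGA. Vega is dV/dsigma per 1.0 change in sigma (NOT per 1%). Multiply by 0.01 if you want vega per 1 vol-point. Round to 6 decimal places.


Answer: Vega = 4.401238

Derivation:
d1 = 0.5365113682; d2 = 0.4515113682
phi(d1) = 0.3454661007; exp(-qT) = 1.0000000000; exp(-rT) = 0.9927762179
Vega = S * exp(-qT) * phi(d1) * sqrt(T) = 25.4800 * 1.0000000000 * 0.3454661007 * 0.5000000000 = 4.401238


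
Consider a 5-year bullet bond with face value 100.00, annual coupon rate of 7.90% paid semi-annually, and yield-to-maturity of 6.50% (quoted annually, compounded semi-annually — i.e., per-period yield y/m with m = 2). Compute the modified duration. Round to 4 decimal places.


Coupon per period c = face * coupon_rate / m = 3.950000
Periods per year m = 2; per-period yield y/m = 0.032500
Number of cashflows N = 10
Cashflows (t years, CF_t, discount factor 1/(1+y/m)^(m*t), PV):
  t = 0.5000: CF_t = 3.950000, DF = 0.968523, PV = 3.825666
  t = 1.0000: CF_t = 3.950000, DF = 0.938037, PV = 3.705245
  t = 1.5000: CF_t = 3.950000, DF = 0.908510, PV = 3.588615
  t = 2.0000: CF_t = 3.950000, DF = 0.879913, PV = 3.475657
  t = 2.5000: CF_t = 3.950000, DF = 0.852216, PV = 3.366253
  t = 3.0000: CF_t = 3.950000, DF = 0.825391, PV = 3.260294
  t = 3.5000: CF_t = 3.950000, DF = 0.799410, PV = 3.157670
  t = 4.0000: CF_t = 3.950000, DF = 0.774247, PV = 3.058276
  t = 4.5000: CF_t = 3.950000, DF = 0.749876, PV = 2.962010
  t = 5.0000: CF_t = 103.950000, DF = 0.726272, PV = 75.495991
Price P = sum_t PV_t = 105.895677
First compute Macaulay numerator sum_t t * PV_t:
  t * PV_t at t = 0.5000: 1.912833
  t * PV_t at t = 1.0000: 3.705245
  t * PV_t at t = 1.5000: 5.382923
  t * PV_t at t = 2.0000: 6.951313
  t * PV_t at t = 2.5000: 8.415633
  t * PV_t at t = 3.0000: 9.780881
  t * PV_t at t = 3.5000: 11.051843
  t * PV_t at t = 4.0000: 12.233102
  t * PV_t at t = 4.5000: 13.329046
  t * PV_t at t = 5.0000: 377.479955
Macaulay duration D = 450.242776 / 105.895677 = 4.251758
Modified duration = D / (1 + y/m) = 4.251758 / (1 + 0.032500) = 4.117925

Answer: Modified duration = 4.1179


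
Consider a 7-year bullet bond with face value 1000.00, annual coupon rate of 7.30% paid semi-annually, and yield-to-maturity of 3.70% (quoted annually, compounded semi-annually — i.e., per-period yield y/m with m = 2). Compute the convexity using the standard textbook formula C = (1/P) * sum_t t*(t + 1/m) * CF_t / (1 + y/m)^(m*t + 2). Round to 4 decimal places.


Coupon per period c = face * coupon_rate / m = 36.500000
Periods per year m = 2; per-period yield y/m = 0.018500
Number of cashflows N = 14
Cashflows (t years, CF_t, discount factor 1/(1+y/m)^(m*t), PV):
  t = 0.5000: CF_t = 36.500000, DF = 0.981836, PV = 35.837015
  t = 1.0000: CF_t = 36.500000, DF = 0.964002, PV = 35.186073
  t = 1.5000: CF_t = 36.500000, DF = 0.946492, PV = 34.546954
  t = 2.0000: CF_t = 36.500000, DF = 0.929300, PV = 33.919444
  t = 2.5000: CF_t = 36.500000, DF = 0.912420, PV = 33.303333
  t = 3.0000: CF_t = 36.500000, DF = 0.895847, PV = 32.698412
  t = 3.5000: CF_t = 36.500000, DF = 0.879575, PV = 32.104479
  t = 4.0000: CF_t = 36.500000, DF = 0.863598, PV = 31.521335
  t = 4.5000: CF_t = 36.500000, DF = 0.847912, PV = 30.948782
  t = 5.0000: CF_t = 36.500000, DF = 0.832510, PV = 30.386630
  t = 5.5000: CF_t = 36.500000, DF = 0.817389, PV = 29.834688
  t = 6.0000: CF_t = 36.500000, DF = 0.802542, PV = 29.292772
  t = 6.5000: CF_t = 36.500000, DF = 0.787964, PV = 28.760699
  t = 7.0000: CF_t = 1036.500000, DF = 0.773652, PV = 801.890078
Price P = sum_t PV_t = 1220.230693
Convexity numerator sum_t t*(t + 1/m) * CF_t / (1+y/m)^(m*t + 2):
  t = 0.5000: term = 17.273477
  t = 1.0000: term = 50.879167
  t = 1.5000: term = 99.909999
  t = 2.0000: term = 163.492061
  t = 2.5000: term = 240.783595
  t = 3.0000: term = 330.974014
  t = 3.5000: term = 433.282951
  t = 4.0000: term = 546.959332
  t = 4.5000: term = 671.280476
  t = 5.0000: term = 805.551217
  t = 5.5000: term = 949.103054
  t = 6.0000: term = 1101.293319
  t = 6.5000: term = 1261.504375
  t = 7.0000: term = 40583.740883
Convexity = (1/P) * sum = 47256.027919 / 1220.230693 = 38.727126

Answer: Convexity = 38.7271


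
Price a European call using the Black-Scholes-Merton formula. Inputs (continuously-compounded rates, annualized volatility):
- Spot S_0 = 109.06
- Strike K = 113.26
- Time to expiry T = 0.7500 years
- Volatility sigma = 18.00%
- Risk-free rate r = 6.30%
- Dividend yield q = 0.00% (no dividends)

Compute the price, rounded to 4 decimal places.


d1 = (ln(S/K) + (r - q + 0.5*sigma^2) * T) / (sigma * sqrt(T)) = 0.13864187
d2 = d1 - sigma * sqrt(T) = -0.01724270
exp(-rT) = 0.95384891; exp(-qT) = 1.00000000
C = S_0 * exp(-qT) * N(d1) - K * exp(-rT) * N(d2)
N(d1) = 0.55513342; N(d2) = 0.49312150
C = 109.0600 * 1.00000000 * 0.55513342 - 113.2600 * 0.95384891 * 0.49312150 = 7.2695

Answer: Price = 7.2695


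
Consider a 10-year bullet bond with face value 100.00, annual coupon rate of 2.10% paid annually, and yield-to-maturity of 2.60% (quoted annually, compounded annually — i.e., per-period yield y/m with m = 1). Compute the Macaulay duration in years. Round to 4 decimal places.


Answer: Macaulay duration = 9.0993 years

Derivation:
Coupon per period c = face * coupon_rate / m = 2.100000
Periods per year m = 1; per-period yield y/m = 0.026000
Number of cashflows N = 10
Cashflows (t years, CF_t, discount factor 1/(1+y/m)^(m*t), PV):
  t = 1.0000: CF_t = 2.100000, DF = 0.974659, PV = 2.046784
  t = 2.0000: CF_t = 2.100000, DF = 0.949960, PV = 1.994916
  t = 3.0000: CF_t = 2.100000, DF = 0.925887, PV = 1.944362
  t = 4.0000: CF_t = 2.100000, DF = 0.902424, PV = 1.895090
  t = 5.0000: CF_t = 2.100000, DF = 0.879555, PV = 1.847066
  t = 6.0000: CF_t = 2.100000, DF = 0.857266, PV = 1.800260
  t = 7.0000: CF_t = 2.100000, DF = 0.835542, PV = 1.754639
  t = 8.0000: CF_t = 2.100000, DF = 0.814369, PV = 1.710174
  t = 9.0000: CF_t = 2.100000, DF = 0.793732, PV = 1.666837
  t = 10.0000: CF_t = 102.100000, DF = 0.773618, PV = 78.986366
Price P = sum_t PV_t = 95.646494
Macaulay numerator sum_t t * PV_t:
  t * PV_t at t = 1.0000: 2.046784
  t * PV_t at t = 2.0000: 3.989832
  t * PV_t at t = 3.0000: 5.833087
  t * PV_t at t = 4.0000: 7.580360
  t * PV_t at t = 5.0000: 9.235332
  t * PV_t at t = 6.0000: 10.801557
  t * PV_t at t = 7.0000: 12.282473
  t * PV_t at t = 8.0000: 13.681395
  t * PV_t at t = 9.0000: 15.001530
  t * PV_t at t = 10.0000: 789.863662
Macaulay duration D = (sum_t t * PV_t) / P = 870.316012 / 95.646494 = 9.099299


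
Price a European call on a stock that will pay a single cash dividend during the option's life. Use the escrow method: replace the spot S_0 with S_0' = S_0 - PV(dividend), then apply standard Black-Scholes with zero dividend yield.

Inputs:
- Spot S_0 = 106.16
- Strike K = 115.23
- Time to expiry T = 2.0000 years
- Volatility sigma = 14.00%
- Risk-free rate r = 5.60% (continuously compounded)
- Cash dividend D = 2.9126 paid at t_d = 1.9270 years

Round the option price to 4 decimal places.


Answer: Price = 8.4096

Derivation:
PV(D) = D * exp(-r * t_d) = 2.9126 * 0.89770659 = 2.61466022
S_0' = S_0 - PV(D) = 106.1600 - 2.61466022 = 103.54533978
d1 = (ln(S_0'/K) + (r + sigma^2/2)*T) / (sigma*sqrt(T)) = 0.12465005
d2 = d1 - sigma*sqrt(T) = -0.07333985
exp(-rT) = 0.89404426
N(d1) = 0.54959970; N(d2) = 0.47076784
C = S_0' * N(d1) - K * exp(-rT) * N(d2) = 103.54533978 * 0.54959970 - 115.2300 * 0.89404426 * 0.47076784 = 8.4096


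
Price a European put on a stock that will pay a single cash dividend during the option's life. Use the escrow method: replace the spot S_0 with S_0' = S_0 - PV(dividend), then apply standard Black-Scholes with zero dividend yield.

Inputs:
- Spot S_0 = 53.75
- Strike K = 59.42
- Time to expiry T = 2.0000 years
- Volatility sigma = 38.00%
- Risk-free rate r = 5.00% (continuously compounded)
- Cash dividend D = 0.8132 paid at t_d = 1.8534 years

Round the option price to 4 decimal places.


Answer: Price = 11.6917

Derivation:
PV(D) = D * exp(-r * t_d) = 0.8132 * 0.91149424 = 0.74122712
S_0' = S_0 - PV(D) = 53.7500 - 0.74122712 = 53.00877288
d1 = (ln(S_0'/K) + (r + sigma^2/2)*T) / (sigma*sqrt(T)) = 0.24232653
d2 = d1 - sigma*sqrt(T) = -0.29507463
exp(-rT) = 0.90483742
N(-d1) = 0.40426358; N(-d2) = 0.61603156
P = K * exp(-rT) * N(-d2) - S_0' * N(-d1) = 59.4200 * 0.90483742 * 0.61603156 - 53.00877288 * 0.40426358 = 11.6917


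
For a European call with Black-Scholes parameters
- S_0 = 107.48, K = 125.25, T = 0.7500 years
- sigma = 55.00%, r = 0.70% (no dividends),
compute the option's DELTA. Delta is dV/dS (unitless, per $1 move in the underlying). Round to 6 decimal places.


d1 = -0.0720521719; d2 = -0.5483661440
phi(d1) = 0.3979080658; exp(-qT) = 1.0000000000; exp(-rT) = 0.9947637572
N(d1) = 0.4712801942
Delta = exp(-qT) * N(d1) = 1.0000000000 * 0.4712801942 = 0.471280

Answer: Delta = 0.471280


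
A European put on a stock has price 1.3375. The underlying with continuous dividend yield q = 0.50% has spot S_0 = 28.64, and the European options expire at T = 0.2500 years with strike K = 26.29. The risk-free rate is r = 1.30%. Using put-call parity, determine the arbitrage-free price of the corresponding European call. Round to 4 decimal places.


Answer: Call price = 3.7370

Derivation:
Put-call parity: C - P = S_0 * exp(-qT) - K * exp(-rT).
S_0 * exp(-qT) = 28.6400 * 0.99875078 = 28.60422237
K * exp(-rT) = 26.2900 * 0.99675528 = 26.20469619
C = P + S*exp(-qT) - K*exp(-rT)
C = 1.3375 + 28.60422237 - 26.20469619 = 3.7370


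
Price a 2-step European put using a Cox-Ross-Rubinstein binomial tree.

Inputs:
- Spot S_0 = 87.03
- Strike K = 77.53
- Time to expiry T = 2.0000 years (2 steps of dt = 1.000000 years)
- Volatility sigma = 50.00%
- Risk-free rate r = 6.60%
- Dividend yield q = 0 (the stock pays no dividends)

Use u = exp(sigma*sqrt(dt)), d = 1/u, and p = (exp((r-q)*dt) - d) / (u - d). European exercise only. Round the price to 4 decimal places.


dt = T/N = 1.000000
u = exp(sigma*sqrt(dt)) = 1.648721; d = 1/u = 0.606531
p = (exp((r-q)*dt) - d) / (u - d) = 0.443005
Discount per step: exp(-r*dt) = 0.936131
Stock lattice S(k, i) with i counting down-moves:
  k=0: S(0,0) = 87.0300
  k=1: S(1,0) = 143.4882; S(1,1) = 52.7864
  k=2: S(2,0) = 236.5721; S(2,1) = 87.0300; S(2,2) = 32.0165
Terminal payoffs V(N, i) = max(K - S_T, 0):
  V(2,0) = 0.000000; V(2,1) = 0.000000; V(2,2) = 45.513452
Backward induction: V(k, i) = exp(-r*dt) * [p * V(k+1, i) + (1-p) * V(k+1, i+1)].
  V(1,0) = exp(-r*dt) * [p*0.000000 + (1-p)*0.000000] = 0.000000
  V(1,1) = exp(-r*dt) * [p*0.000000 + (1-p)*45.513452] = 23.731617
  V(0,0) = exp(-r*dt) * [p*0.000000 + (1-p)*23.731617] = 12.374136

Answer: Price = V(0,0) = 12.3741


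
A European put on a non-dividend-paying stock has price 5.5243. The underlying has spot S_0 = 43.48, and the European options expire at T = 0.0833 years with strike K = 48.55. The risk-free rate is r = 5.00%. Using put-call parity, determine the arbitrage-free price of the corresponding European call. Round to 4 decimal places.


Put-call parity: C - P = S_0 * exp(-qT) - K * exp(-rT).
S_0 * exp(-qT) = 43.4800 * 1.00000000 = 43.48000000
K * exp(-rT) = 48.5500 * 0.99584366 = 48.34820977
C = P + S*exp(-qT) - K*exp(-rT)
C = 5.5243 + 43.48000000 - 48.34820977 = 0.6561

Answer: Call price = 0.6561


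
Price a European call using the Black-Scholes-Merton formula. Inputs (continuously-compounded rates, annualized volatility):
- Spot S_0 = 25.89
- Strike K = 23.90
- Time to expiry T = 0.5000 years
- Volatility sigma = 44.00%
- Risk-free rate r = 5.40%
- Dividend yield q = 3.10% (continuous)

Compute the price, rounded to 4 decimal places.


Answer: Price = 4.2560

Derivation:
d1 = (ln(S/K) + (r - q + 0.5*sigma^2) * T) / (sigma * sqrt(T)) = 0.44958600
d2 = d1 - sigma * sqrt(T) = 0.13845901
exp(-rT) = 0.97336124; exp(-qT) = 0.98461951
C = S_0 * exp(-qT) * N(d1) - K * exp(-rT) * N(d2)
N(d1) = 0.67349551; N(d2) = 0.55506117
C = 25.8900 * 0.98461951 * 0.67349551 - 23.9000 * 0.97336124 * 0.55506117 = 4.2560


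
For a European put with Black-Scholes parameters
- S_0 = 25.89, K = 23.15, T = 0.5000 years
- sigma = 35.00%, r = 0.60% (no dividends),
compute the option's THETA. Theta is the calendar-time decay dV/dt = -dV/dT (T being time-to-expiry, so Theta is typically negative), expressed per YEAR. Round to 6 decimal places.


Answer: Theta = -2.099780

Derivation:
d1 = 0.5878563065; d2 = 0.3403689330
phi(d1) = 0.3356366672; exp(-qT) = 1.0000000000; exp(-rT) = 0.9970044955
Theta = -S*exp(-qT)*phi(d1)*sigma/(2*sqrt(T)) + r*K*exp(-rT)*N(-d2) - q*S*exp(-qT)*N(-d1)
N(-d1) = 0.2783143732; N(-d2) = 0.3667893557; sqrt(T) = 0.7071067812
Term 1 = -25.8900 * 1.0000000000 * 0.3356366672 * 0.3500 / (2 * 0.7071067812) = -2.1505745247
Term 2 = 0.0060 * 23.1500 * 0.9970044955 * 0.3667893557 = 0.0507944294
Term 3 = 0 (no dividend yield, q = 0)
Theta = -2.1505745247 + (0.0507944294) + (0.0000000000) = -2.099780


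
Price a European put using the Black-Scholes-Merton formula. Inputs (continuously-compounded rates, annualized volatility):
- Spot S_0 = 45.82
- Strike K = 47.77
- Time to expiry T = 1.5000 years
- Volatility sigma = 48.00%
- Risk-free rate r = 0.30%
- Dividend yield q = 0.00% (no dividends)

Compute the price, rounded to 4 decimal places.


Answer: Price = 11.6827

Derivation:
d1 = (ln(S/K) + (r - q + 0.5*sigma^2) * T) / (sigma * sqrt(T)) = 0.23069915
d2 = d1 - sigma * sqrt(T) = -0.35717839
exp(-rT) = 0.99551011; exp(-qT) = 1.00000000
P = K * exp(-rT) * N(-d2) - S_0 * exp(-qT) * N(-d1)
N(-d1) = 0.40877427; N(-d2) = 0.63952087
P = 47.7700 * 0.99551011 * 0.63952087 - 45.8200 * 1.00000000 * 0.40877427 = 11.6827


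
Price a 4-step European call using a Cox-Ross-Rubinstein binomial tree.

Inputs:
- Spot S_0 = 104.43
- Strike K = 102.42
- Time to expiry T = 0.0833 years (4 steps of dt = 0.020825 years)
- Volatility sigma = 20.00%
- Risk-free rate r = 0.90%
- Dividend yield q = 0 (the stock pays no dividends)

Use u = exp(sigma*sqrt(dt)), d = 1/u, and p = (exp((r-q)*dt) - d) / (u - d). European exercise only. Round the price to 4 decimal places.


Answer: Price = V(0,0) = 3.6675

Derivation:
dt = T/N = 0.020825
u = exp(sigma*sqrt(dt)) = 1.029282; d = 1/u = 0.971551
p = (exp((r-q)*dt) - d) / (u - d) = 0.496032
Discount per step: exp(-r*dt) = 0.999813
Stock lattice S(k, i) with i counting down-moves:
  k=0: S(0,0) = 104.4300
  k=1: S(1,0) = 107.4879; S(1,1) = 101.4590
  k=2: S(2,0) = 110.6354; S(2,1) = 104.4300; S(2,2) = 98.5726
  k=3: S(3,0) = 113.8751; S(3,1) = 107.4879; S(3,2) = 101.4590; S(3,3) = 95.7683
  k=4: S(4,0) = 117.2096; S(4,1) = 110.6354; S(4,2) = 104.4300; S(4,3) = 98.5726; S(4,4) = 93.0438
Terminal payoffs V(N, i) = max(S_T - K, 0):
  V(4,0) = 14.789619; V(4,1) = 8.215440; V(4,2) = 2.010000; V(4,3) = 0.000000; V(4,4) = 0.000000
Backward induction: V(k, i) = exp(-r*dt) * [p * V(k+1, i) + (1-p) * V(k+1, i+1)].
  V(3,0) = exp(-r*dt) * [p*14.789619 + (1-p)*8.215440] = 11.474291
  V(3,1) = exp(-r*dt) * [p*8.215440 + (1-p)*2.010000] = 5.087142
  V(3,2) = exp(-r*dt) * [p*2.010000 + (1-p)*0.000000] = 0.996837
  V(3,3) = exp(-r*dt) * [p*0.000000 + (1-p)*0.000000] = 0.000000
  V(2,0) = exp(-r*dt) * [p*11.474291 + (1-p)*5.087142] = 8.253825
  V(2,1) = exp(-r*dt) * [p*5.087142 + (1-p)*0.996837] = 3.025192
  V(2,2) = exp(-r*dt) * [p*0.996837 + (1-p)*0.000000] = 0.494370
  V(1,0) = exp(-r*dt) * [p*8.253825 + (1-p)*3.025192] = 5.617707
  V(1,1) = exp(-r*dt) * [p*3.025192 + (1-p)*0.494370] = 1.749411
  V(0,0) = exp(-r*dt) * [p*5.617707 + (1-p)*1.749411] = 3.667522
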